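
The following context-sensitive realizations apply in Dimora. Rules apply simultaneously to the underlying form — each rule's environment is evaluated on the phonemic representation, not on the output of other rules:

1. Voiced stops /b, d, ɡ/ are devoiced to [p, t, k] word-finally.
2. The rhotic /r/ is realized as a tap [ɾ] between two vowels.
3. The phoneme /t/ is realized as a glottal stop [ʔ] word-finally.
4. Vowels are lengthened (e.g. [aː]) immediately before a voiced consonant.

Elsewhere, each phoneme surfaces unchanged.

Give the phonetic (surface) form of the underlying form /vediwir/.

/v/ (word-initial) is unaffected → [v].
/e/ meets the environment for rule 4 (before a voiced consonant) → [eː].
/d/ (between /e/ and /i/) fails the environment for rule 1, so it stays [d].
/i/ — between /d/ and /w/, before a voiced consonant — surfaces as [iː] (rule 4).
/w/ — not in any rule's target class → [w].
/i/ (between /w/ and /r/) occurs before a voiced consonant → [iː] by rule 4.
/r/ — word-final; rule 2 does not apply here → [r].

[veːdiːwiːr]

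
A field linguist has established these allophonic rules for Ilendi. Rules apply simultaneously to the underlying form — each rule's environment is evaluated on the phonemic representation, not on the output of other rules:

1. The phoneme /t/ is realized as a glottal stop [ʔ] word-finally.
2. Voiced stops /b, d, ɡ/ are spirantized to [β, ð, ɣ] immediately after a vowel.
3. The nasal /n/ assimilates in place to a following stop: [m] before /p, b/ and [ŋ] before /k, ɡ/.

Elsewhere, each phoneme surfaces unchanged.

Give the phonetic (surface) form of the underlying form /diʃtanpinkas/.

/d/ — word-initial; rule 2 does not apply here → [d].
/i/ stays [i].
/ʃ/ (between /i/ and /t/): no rule targets it → [ʃ].
/t/ (between /ʃ/ and /a/) fails the environment for rule 1, so it stays [t].
/a/ stays [a].
/n/ — between /a/ and /p/, before a labial or velar stop — surfaces as [m] (rule 3).
/p/ stays [p].
/i/ — not in any rule's target class → [i].
Rule 3 applies to /n/ (between /i/ and /k/: before a labial or velar stop) → [ŋ].
/k/ — not in any rule's target class → [k].
/a/ (between /k/ and /s/) is unaffected → [a].
/s/ — not in any rule's target class → [s].

[diʃtampiŋkas]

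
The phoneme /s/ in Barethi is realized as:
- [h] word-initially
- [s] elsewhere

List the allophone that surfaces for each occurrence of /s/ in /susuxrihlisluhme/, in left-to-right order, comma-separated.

[h], [s], [s]

Occurrence 1 (position 1): word-initially → [h].
Occurrence 2 (position 3): no conditioning environment matches → elsewhere allophone [s].
Occurrence 3 (position 11): no conditioning environment matches → elsewhere allophone [s].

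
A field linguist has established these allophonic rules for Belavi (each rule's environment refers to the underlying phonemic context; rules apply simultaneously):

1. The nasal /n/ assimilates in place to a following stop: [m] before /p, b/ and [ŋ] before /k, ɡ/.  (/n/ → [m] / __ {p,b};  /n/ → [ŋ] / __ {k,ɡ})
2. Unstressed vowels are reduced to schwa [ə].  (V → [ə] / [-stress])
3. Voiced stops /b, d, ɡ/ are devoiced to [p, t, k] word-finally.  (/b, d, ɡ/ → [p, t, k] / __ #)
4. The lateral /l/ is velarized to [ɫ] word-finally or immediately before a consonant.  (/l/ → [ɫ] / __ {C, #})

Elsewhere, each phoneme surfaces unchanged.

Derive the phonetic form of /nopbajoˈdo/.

[nəpbəjəˈdo]

/n/ — word-initial; rule 1 does not apply here → [n].
Rule 2 applies to /o/ (between /n/ and /p/: in an unstressed syllable) → [ə].
/b/ (between /p/ and /a/) fails the environment for rule 3, so it stays [b].
/a/ meets the environment for rule 2 (in an unstressed syllable) → [ə].
/o/ meets the environment for rule 2 (in an unstressed syllable) → [ə].
/d/ — between /o/ and /o/; rule 3 does not apply here → [d].
/o/ (word-final) fails the environment for rule 2, so it stays [o].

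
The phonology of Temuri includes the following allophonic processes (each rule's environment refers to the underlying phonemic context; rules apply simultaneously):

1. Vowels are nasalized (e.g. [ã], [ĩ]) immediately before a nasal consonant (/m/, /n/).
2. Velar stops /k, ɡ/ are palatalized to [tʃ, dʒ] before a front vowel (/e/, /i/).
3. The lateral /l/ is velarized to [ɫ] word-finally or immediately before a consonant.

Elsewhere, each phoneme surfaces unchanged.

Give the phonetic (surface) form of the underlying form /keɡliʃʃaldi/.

[tʃeɡliʃʃaɫdi]

/k/ — word-initial, before a front vowel — surfaces as [tʃ] (rule 2).
/e/ — between /k/ and /ɡ/; rule 1 does not apply here → [e].
/ɡ/ (between /e/ and /l/): rule 2 targets it, but not before a front vowel → unchanged [ɡ].
/l/ — between /ɡ/ and /i/; rule 3 does not apply here → [l].
/i/ (between /l/ and /ʃ/): rule 1 targets it, but not before a nasal consonant → unchanged [i].
/ʃ/ — not in any rule's target class → [ʃ].
/ʃ/ — not in any rule's target class → [ʃ].
/a/ (between /ʃ/ and /l/) fails the environment for rule 1, so it stays [a].
/l/ (between /a/ and /d/) occurs word-finally or immediately before a consonant → [ɫ] by rule 3.
/d/ — not in any rule's target class → [d].
/i/ (word-final) fails the environment for rule 1, so it stays [i].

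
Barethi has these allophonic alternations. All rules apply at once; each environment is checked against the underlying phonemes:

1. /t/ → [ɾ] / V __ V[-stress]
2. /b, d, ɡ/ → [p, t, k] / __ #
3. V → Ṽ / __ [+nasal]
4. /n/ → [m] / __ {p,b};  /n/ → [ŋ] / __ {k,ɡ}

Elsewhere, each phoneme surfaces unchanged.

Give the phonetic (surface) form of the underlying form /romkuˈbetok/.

Rule 3 applies to /o/ (between /r/ and /m/: before a nasal consonant) → [õ].
/u/ (between /k/ and /b/) fails the environment for rule 3, so it stays [u].
/b/ — between /u/ and /e/; rule 2 does not apply here → [b].
/e/ (between /b/ and /t/) fails the environment for rule 3, so it stays [e].
/t/ meets the environment for rule 1 (between a vowel and a following unstressed vowel) → [ɾ].
/o/ (between /t/ and /k/) is in the target of rule 3 but the environment (before a nasal consonant) is not met → [o].

[rõmkuˈbeɾok]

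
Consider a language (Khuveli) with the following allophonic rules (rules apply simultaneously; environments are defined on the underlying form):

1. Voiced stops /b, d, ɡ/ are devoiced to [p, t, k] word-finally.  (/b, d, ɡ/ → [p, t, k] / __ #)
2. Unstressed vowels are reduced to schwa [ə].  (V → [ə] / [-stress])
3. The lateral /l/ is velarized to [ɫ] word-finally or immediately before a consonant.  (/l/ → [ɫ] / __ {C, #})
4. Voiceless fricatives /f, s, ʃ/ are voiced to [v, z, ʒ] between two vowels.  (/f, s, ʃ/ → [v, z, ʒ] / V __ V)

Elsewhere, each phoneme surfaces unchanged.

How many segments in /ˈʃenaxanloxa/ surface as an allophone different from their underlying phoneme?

Segments that undergo a rule: /a/ → [ə] (rule 2); /a/ → [ə] (rule 2); /o/ → [ə] (rule 2); /a/ → [ə] (rule 2).
All other segments surface unchanged.

4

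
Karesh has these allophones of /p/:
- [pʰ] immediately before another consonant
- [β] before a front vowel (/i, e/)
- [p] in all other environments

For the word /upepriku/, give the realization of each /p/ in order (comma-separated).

[β], [pʰ]

Occurrence 1 (position 2): before a front vowel (/i, e/) → [β].
Occurrence 2 (position 4): immediately before another consonant → [pʰ].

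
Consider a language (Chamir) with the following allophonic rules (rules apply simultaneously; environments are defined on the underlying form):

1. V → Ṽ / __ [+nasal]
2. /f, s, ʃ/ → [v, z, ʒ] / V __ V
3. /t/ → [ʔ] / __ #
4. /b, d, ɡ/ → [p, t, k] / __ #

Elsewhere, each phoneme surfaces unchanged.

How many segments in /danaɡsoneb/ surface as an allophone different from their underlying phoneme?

3

Segments that undergo a rule: /a/ → [ã] (rule 1); /o/ → [õ] (rule 1); /b/ → [p] (rule 4).
All other segments surface unchanged.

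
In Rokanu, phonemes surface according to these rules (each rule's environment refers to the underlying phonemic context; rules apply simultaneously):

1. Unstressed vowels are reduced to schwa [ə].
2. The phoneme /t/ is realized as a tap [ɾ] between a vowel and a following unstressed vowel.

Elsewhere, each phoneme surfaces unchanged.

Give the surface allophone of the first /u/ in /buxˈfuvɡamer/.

/u/ meets the environment for rule 1 (in an unstressed syllable) → [ə].

[ə]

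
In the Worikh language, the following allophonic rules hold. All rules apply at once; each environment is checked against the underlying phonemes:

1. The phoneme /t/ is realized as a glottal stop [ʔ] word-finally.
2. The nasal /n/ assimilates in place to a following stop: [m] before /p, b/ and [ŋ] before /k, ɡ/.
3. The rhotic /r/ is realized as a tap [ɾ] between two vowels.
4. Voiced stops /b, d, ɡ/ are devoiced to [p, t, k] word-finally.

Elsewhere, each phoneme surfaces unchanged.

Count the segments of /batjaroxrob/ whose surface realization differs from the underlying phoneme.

2

Segments that undergo a rule: /r/ → [ɾ] (rule 3); /b/ → [p] (rule 4).
All other segments surface unchanged.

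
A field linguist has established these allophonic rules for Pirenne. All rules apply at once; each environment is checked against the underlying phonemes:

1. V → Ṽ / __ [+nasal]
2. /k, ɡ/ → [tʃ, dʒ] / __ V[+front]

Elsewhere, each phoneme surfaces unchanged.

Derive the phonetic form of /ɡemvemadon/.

/ɡ/ (word-initial) occurs before a front vowel → [dʒ] by rule 2.
Rule 1 applies to /e/ (between /ɡ/ and /m/: before a nasal consonant) → [ẽ].
Rule 1 applies to /e/ (between /v/ and /m/: before a nasal consonant) → [ẽ].
/a/ (between /m/ and /d/) fails the environment for rule 1, so it stays [a].
/o/ (between /d/ and /n/) occurs before a nasal consonant → [õ] by rule 1.

[dʒẽmvẽmadõn]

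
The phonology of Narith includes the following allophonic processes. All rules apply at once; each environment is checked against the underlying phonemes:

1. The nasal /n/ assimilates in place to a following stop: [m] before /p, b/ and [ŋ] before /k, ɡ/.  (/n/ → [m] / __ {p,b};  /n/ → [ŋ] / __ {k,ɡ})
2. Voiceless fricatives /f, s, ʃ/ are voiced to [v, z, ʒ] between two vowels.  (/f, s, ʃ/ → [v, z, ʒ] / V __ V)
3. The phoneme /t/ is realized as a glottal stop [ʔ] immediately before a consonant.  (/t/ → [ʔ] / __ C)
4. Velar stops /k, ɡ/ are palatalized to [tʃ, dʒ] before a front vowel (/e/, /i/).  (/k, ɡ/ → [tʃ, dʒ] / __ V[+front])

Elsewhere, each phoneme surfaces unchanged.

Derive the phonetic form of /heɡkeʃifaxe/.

/h/ stays [h].
/e/ (between /h/ and /ɡ/): no rule targets it → [e].
/ɡ/ (between /e/ and /k/): rule 4 targets it, but not before a front vowel → unchanged [ɡ].
Rule 4 applies to /k/ (between /ɡ/ and /e/: before a front vowel) → [tʃ].
/e/ stays [e].
/ʃ/ meets the environment for rule 2 (between two vowels) → [ʒ].
/i/ (between /ʃ/ and /f/): no rule targets it → [i].
/f/ — between /i/ and /a/, between two vowels — surfaces as [v] (rule 2).
/a/ (between /f/ and /x/) is unaffected → [a].
/x/ (between /a/ and /e/) is unaffected → [x].
/e/ stays [e].

[heɡtʃeʒivaxe]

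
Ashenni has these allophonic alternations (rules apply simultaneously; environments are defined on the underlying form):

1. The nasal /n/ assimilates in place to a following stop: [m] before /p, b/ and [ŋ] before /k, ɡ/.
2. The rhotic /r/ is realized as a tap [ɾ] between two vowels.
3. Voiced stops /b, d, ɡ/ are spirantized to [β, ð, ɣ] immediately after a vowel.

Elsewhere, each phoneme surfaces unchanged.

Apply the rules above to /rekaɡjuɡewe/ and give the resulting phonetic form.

/r/ (word-initial): rule 2 targets it, but not between two vowels → unchanged [r].
/e/ — not in any rule's target class → [e].
/k/ (between /e/ and /a/): no rule targets it → [k].
/a/ (between /k/ and /ɡ/) is unaffected → [a].
/ɡ/ — between /a/ and /j/, immediately after a vowel — surfaces as [ɣ] (rule 3).
/j/ — not in any rule's target class → [j].
/u/ stays [u].
/ɡ/ (between /u/ and /e/): immediately after a vowel, so rule 3 applies → [ɣ].
/e/ (between /ɡ/ and /w/) is unaffected → [e].
/w/ — not in any rule's target class → [w].
/e/ (word-final): no rule targets it → [e].

[rekaɣjuɣewe]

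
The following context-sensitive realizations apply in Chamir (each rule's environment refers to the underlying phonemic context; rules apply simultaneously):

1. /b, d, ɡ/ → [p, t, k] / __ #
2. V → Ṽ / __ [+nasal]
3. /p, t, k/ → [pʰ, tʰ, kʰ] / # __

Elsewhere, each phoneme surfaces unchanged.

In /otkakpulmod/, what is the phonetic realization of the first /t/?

/t/ — between /o/ and /k/; rule 3 does not apply here → [t].

[t]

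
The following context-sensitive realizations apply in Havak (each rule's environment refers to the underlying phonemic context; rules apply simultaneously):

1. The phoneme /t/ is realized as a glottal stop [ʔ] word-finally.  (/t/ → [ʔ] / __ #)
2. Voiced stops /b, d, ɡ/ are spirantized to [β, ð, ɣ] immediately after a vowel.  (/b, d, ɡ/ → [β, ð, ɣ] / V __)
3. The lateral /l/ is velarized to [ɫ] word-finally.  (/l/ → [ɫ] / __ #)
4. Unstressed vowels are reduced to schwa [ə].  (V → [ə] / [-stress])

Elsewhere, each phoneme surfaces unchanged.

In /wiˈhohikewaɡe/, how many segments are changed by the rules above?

6

Segments that undergo a rule: /i/ → [ə] (rule 4); /i/ → [ə] (rule 4); /e/ → [ə] (rule 4); /a/ → [ə] (rule 4); /ɡ/ → [ɣ] (rule 2); /e/ → [ə] (rule 4).
All other segments surface unchanged.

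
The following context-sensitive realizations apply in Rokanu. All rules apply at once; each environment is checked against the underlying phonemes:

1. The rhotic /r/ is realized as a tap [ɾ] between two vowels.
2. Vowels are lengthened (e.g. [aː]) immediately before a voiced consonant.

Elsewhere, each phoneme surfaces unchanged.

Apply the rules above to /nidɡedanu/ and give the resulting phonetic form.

[niːdɡeːdaːnu]

/n/ stays [n].
Rule 2 applies to /i/ (between /n/ and /d/: before a voiced consonant) → [iː].
/d/ (between /i/ and /ɡ/) is unaffected → [d].
/ɡ/ — not in any rule's target class → [ɡ].
/e/ — between /ɡ/ and /d/, before a voiced consonant — surfaces as [eː] (rule 2).
/d/ — not in any rule's target class → [d].
Rule 2 applies to /a/ (between /d/ and /n/: before a voiced consonant) → [aː].
/n/ (between /a/ and /u/): no rule targets it → [n].
/u/ (word-final) is in the target of rule 2 but the environment (before a voiced consonant) is not met → [u].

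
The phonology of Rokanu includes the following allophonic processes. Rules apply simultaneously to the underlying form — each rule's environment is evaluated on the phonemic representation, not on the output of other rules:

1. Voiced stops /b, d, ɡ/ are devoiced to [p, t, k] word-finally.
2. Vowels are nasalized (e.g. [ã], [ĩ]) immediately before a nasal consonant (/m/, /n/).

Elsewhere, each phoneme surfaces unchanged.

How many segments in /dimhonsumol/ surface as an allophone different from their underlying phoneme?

3

Segments that undergo a rule: /i/ → [ĩ] (rule 2); /o/ → [õ] (rule 2); /u/ → [ũ] (rule 2).
All other segments surface unchanged.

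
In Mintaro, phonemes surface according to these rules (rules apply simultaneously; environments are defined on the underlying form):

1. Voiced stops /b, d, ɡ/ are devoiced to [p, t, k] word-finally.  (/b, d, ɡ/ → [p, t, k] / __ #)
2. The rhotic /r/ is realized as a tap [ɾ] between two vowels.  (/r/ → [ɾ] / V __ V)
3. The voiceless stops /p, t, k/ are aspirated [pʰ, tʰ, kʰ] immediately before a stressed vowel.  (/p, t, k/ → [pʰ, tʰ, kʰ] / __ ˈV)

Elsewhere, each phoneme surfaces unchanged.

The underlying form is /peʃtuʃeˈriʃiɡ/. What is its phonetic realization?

[peʃtuʃeˈɾiʃik]

/p/ (word-initial) is in the target of rule 3 but the environment (immediately before a stressed vowel) is not met → [p].
/e/ stays [e].
/ʃ/ stays [ʃ].
/t/ — between /ʃ/ and /u/; rule 3 does not apply here → [t].
/u/ — not in any rule's target class → [u].
/ʃ/ (between /u/ and /e/): no rule targets it → [ʃ].
/e/ stays [e].
/r/ (between /e/ and /i/): between two vowels, so rule 2 applies → [ɾ].
/i/ (between /r/ and /ʃ/): no rule targets it → [i].
/ʃ/ — not in any rule's target class → [ʃ].
/i/ — not in any rule's target class → [i].
/ɡ/ (word-final): word-finally, so rule 1 applies → [k].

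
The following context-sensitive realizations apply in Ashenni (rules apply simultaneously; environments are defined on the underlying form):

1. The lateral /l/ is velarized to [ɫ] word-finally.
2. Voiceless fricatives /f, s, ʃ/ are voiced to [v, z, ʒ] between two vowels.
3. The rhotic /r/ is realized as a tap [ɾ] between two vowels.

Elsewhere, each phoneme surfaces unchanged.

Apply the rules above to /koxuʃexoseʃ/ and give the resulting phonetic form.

/k/ — not in any rule's target class → [k].
/o/ — not in any rule's target class → [o].
/x/ stays [x].
/u/ — not in any rule's target class → [u].
/ʃ/ meets the environment for rule 2 (between two vowels) → [ʒ].
/e/ — not in any rule's target class → [e].
/x/ (between /e/ and /o/) is unaffected → [x].
/o/ (between /x/ and /s/): no rule targets it → [o].
/s/ meets the environment for rule 2 (between two vowels) → [z].
/e/ (between /s/ and /ʃ/): no rule targets it → [e].
/ʃ/ (word-final) fails the environment for rule 2, so it stays [ʃ].

[koxuʒexozeʃ]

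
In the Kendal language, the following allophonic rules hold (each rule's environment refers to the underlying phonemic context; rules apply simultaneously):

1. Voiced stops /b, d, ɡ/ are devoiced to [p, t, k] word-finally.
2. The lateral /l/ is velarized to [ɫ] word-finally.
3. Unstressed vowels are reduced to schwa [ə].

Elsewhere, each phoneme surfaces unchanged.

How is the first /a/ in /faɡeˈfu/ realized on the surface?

[ə]

/a/ (between /f/ and /ɡ/) occurs in an unstressed syllable → [ə] by rule 3.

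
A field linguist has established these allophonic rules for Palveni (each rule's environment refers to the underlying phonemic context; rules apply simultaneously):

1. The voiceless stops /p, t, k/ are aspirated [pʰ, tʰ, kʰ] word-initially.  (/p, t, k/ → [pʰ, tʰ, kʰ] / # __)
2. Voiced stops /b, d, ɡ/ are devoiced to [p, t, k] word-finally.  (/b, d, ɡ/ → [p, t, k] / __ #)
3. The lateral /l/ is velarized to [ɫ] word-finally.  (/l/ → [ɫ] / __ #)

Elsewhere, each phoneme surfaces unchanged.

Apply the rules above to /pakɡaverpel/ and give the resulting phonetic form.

/p/ (word-initial): word-initially, so rule 1 applies → [pʰ].
/a/ (between /p/ and /k/): no rule targets it → [a].
/k/ (between /a/ and /ɡ/) fails the environment for rule 1, so it stays [k].
/ɡ/ (between /k/ and /a/) fails the environment for rule 2, so it stays [ɡ].
/a/ stays [a].
/v/ stays [v].
/e/ stays [e].
/r/ — not in any rule's target class → [r].
/p/ (between /r/ and /e/): rule 1 targets it, but not word-initially → unchanged [p].
/e/ stays [e].
/l/ (word-final): word-finally, so rule 3 applies → [ɫ].

[pʰakɡaverpeɫ]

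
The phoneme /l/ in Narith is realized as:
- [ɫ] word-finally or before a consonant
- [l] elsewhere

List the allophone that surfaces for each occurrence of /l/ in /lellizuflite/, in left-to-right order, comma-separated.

[l], [ɫ], [l], [l]

Occurrence 1 (position 1): no conditioning environment matches → elsewhere allophone [l].
Occurrence 2 (position 3): word-finally or before a consonant → [ɫ].
Occurrence 3 (position 4): no conditioning environment matches → elsewhere allophone [l].
Occurrence 4 (position 9): no conditioning environment matches → elsewhere allophone [l].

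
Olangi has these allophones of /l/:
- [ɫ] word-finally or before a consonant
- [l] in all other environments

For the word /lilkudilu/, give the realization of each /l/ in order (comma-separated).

Occurrence 1 (position 1): no conditioning environment matches → elsewhere allophone [l].
Occurrence 2 (position 3): word-finally or before a consonant → [ɫ].
Occurrence 3 (position 8): no conditioning environment matches → elsewhere allophone [l].

[l], [ɫ], [l]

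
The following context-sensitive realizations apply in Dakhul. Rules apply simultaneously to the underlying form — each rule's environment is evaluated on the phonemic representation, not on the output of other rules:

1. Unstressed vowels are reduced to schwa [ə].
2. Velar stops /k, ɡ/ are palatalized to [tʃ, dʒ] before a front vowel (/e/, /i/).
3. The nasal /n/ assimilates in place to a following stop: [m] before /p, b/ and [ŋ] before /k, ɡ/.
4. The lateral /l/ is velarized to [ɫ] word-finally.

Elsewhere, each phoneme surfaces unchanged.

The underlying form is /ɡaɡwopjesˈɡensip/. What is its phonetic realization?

/ɡ/ (word-initial) is in the target of rule 2 but the environment (before a front vowel) is not met → [ɡ].
/a/ (between /ɡ/ and /ɡ/): in an unstressed syllable, so rule 1 applies → [ə].
/ɡ/ (between /a/ and /w/) fails the environment for rule 2, so it stays [ɡ].
/o/ meets the environment for rule 1 (in an unstressed syllable) → [ə].
/e/ — between /j/ and /s/, in an unstressed syllable — surfaces as [ə] (rule 1).
/ɡ/ (between /s/ and /e/): before a front vowel, so rule 2 applies → [dʒ].
/e/ (between /ɡ/ and /n/) is in the target of rule 1 but the environment (in an unstressed syllable) is not met → [e].
/n/ (between /e/ and /s/) fails the environment for rule 3, so it stays [n].
/i/ meets the environment for rule 1 (in an unstressed syllable) → [ə].

[ɡəɡwəpjəsˈdʒensəp]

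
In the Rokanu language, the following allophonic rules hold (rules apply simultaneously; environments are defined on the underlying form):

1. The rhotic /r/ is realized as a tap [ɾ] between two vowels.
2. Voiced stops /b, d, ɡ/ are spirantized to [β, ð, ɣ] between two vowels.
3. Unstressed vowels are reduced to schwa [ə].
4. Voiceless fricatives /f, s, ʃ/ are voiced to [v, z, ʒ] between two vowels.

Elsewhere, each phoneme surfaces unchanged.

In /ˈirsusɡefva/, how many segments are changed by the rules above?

3

Segments that undergo a rule: /u/ → [ə] (rule 3); /e/ → [ə] (rule 3); /a/ → [ə] (rule 3).
All other segments surface unchanged.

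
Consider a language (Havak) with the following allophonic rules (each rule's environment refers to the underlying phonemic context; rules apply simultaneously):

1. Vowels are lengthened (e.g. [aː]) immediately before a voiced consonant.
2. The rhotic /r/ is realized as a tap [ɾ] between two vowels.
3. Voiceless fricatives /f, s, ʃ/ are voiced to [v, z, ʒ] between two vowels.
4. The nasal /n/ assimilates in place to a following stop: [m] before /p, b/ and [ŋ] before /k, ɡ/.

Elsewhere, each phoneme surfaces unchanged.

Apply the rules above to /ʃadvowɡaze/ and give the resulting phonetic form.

/ʃ/ — word-initial; rule 3 does not apply here → [ʃ].
/a/ meets the environment for rule 1 (before a voiced consonant) → [aː].
/d/ (between /a/ and /v/) is unaffected → [d].
/v/ — not in any rule's target class → [v].
/o/ (between /v/ and /w/): before a voiced consonant, so rule 1 applies → [oː].
/w/ (between /o/ and /ɡ/): no rule targets it → [w].
/ɡ/ (between /w/ and /a/) is unaffected → [ɡ].
Rule 1 applies to /a/ (between /ɡ/ and /z/: before a voiced consonant) → [aː].
/z/ (between /a/ and /e/) is unaffected → [z].
/e/ (word-final) is in the target of rule 1 but the environment (before a voiced consonant) is not met → [e].

[ʃaːdvoːwɡaːze]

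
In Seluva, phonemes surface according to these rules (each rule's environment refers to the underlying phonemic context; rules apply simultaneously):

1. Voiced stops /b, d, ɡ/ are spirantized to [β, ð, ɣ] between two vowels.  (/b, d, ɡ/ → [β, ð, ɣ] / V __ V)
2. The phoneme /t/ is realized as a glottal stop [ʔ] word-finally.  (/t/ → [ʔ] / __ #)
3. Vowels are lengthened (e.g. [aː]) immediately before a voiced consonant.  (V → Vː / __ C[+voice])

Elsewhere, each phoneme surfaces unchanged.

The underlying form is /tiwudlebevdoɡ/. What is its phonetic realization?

/t/ (word-initial) is in the target of rule 2 but the environment (word-finally) is not met → [t].
/i/ meets the environment for rule 3 (before a voiced consonant) → [iː].
/u/ meets the environment for rule 3 (before a voiced consonant) → [uː].
/d/ (between /u/ and /l/) is in the target of rule 1 but the environment (between two vowels) is not met → [d].
/e/ meets the environment for rule 3 (before a voiced consonant) → [eː].
Rule 1 applies to /b/ (between /e/ and /e/: between two vowels) → [β].
Rule 3 applies to /e/ (between /b/ and /v/: before a voiced consonant) → [eː].
/d/ (between /v/ and /o/): rule 1 targets it, but not between two vowels → unchanged [d].
/o/ (between /d/ and /ɡ/) occurs before a voiced consonant → [oː] by rule 3.
/ɡ/ (word-final) is in the target of rule 1 but the environment (between two vowels) is not met → [ɡ].

[tiːwuːdleːβeːvdoːɡ]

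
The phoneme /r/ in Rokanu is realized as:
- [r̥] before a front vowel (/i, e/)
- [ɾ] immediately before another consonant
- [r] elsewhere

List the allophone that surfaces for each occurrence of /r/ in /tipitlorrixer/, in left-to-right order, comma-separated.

[ɾ], [r̥], [r]

Occurrence 1 (position 8): immediately before another consonant → [ɾ].
Occurrence 2 (position 9): before a front vowel (/i, e/) → [r̥].
Occurrence 3 (position 13): no conditioning environment matches → elsewhere allophone [r].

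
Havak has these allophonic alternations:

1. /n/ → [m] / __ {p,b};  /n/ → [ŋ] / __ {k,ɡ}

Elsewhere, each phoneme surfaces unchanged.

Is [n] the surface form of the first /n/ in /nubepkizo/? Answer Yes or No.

/n/ (word-initial): rule 1 targets it, but not before a labial or velar stop → unchanged [n].
The actual realization is [n], which matches [n].

Yes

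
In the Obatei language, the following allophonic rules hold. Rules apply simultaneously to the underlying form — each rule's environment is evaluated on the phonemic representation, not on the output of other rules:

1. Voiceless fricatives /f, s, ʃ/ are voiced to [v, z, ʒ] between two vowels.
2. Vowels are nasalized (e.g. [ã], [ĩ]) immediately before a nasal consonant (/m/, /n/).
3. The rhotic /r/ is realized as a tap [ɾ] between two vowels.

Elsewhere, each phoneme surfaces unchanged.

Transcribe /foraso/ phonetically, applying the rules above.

[foɾazo]

/f/ — word-initial; rule 1 does not apply here → [f].
/o/ (between /f/ and /r/): rule 2 targets it, but not before a nasal consonant → unchanged [o].
/r/ (between /o/ and /a/): between two vowels, so rule 3 applies → [ɾ].
/a/ (between /r/ and /s/) is in the target of rule 2 but the environment (before a nasal consonant) is not met → [a].
/s/ — between /a/ and /o/, between two vowels — surfaces as [z] (rule 1).
/o/ (word-final) is in the target of rule 2 but the environment (before a nasal consonant) is not met → [o].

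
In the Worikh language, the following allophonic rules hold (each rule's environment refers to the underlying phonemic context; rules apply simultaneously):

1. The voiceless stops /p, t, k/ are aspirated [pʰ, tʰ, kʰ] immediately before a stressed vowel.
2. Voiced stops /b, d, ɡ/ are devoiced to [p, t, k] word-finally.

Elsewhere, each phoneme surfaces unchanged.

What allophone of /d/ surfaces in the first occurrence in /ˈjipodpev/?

/d/ (between /o/ and /p/) is in the target of rule 2 but the environment (word-finally) is not met → [d].

[d]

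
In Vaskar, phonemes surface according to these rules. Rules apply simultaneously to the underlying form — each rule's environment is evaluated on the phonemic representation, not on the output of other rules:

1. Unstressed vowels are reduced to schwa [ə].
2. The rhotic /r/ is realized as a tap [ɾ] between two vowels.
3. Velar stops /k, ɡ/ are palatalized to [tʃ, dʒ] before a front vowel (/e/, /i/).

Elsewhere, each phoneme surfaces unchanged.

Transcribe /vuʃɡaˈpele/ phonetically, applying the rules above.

/v/ stays [v].
/u/ (between /v/ and /ʃ/): in an unstressed syllable, so rule 1 applies → [ə].
/ʃ/ (between /u/ and /ɡ/): no rule targets it → [ʃ].
/ɡ/ — between /ʃ/ and /a/; rule 3 does not apply here → [ɡ].
/a/ (between /ɡ/ and /p/) occurs in an unstressed syllable → [ə] by rule 1.
/p/ stays [p].
/e/ (between /p/ and /l/): rule 1 targets it, but not in an unstressed syllable → unchanged [e].
/l/ — not in any rule's target class → [l].
/e/ (word-final) occurs in an unstressed syllable → [ə] by rule 1.

[vəʃɡəˈpelə]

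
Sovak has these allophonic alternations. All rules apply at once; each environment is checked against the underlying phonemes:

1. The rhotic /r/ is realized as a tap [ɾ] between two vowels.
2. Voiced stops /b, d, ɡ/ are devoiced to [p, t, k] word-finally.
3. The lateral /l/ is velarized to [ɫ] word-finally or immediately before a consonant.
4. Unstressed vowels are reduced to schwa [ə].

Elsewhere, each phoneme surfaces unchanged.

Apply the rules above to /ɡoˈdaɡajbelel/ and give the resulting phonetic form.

[ɡəˈdaɡəjbələɫ]

/ɡ/ (word-initial) is in the target of rule 2 but the environment (word-finally) is not met → [ɡ].
Rule 4 applies to /o/ (between /ɡ/ and /d/: in an unstressed syllable) → [ə].
/d/ (between /o/ and /a/) fails the environment for rule 2, so it stays [d].
/a/ (between /d/ and /ɡ/) fails the environment for rule 4, so it stays [a].
/ɡ/ (between /a/ and /a/): rule 2 targets it, but not word-finally → unchanged [ɡ].
/a/ meets the environment for rule 4 (in an unstressed syllable) → [ə].
/j/ — not in any rule's target class → [j].
/b/ (between /j/ and /e/) is in the target of rule 2 but the environment (word-finally) is not met → [b].
/e/ (between /b/ and /l/): in an unstressed syllable, so rule 4 applies → [ə].
/l/ (between /e/ and /e/) fails the environment for rule 3, so it stays [l].
/e/ meets the environment for rule 4 (in an unstressed syllable) → [ə].
/l/ (word-final) occurs word-finally or immediately before a consonant → [ɫ] by rule 3.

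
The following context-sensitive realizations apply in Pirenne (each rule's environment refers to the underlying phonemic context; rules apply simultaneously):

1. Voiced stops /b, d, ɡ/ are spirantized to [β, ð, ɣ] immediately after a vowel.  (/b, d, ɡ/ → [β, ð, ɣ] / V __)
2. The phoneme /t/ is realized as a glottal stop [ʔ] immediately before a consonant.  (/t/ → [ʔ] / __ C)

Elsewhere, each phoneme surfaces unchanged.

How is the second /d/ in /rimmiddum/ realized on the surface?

/d/ (between /d/ and /u/) fails the environment for rule 1, so it stays [d].

[d]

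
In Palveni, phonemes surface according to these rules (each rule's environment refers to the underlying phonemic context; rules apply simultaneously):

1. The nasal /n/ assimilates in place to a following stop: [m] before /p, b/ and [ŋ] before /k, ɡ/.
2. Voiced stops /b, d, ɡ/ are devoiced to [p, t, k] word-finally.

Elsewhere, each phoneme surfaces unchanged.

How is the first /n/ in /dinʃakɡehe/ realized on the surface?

[n]

/n/ (between /i/ and /ʃ/) fails the environment for rule 1, so it stays [n].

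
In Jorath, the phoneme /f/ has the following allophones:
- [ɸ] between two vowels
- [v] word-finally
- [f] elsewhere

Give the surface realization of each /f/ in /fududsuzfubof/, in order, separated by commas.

[f], [f], [v]

Occurrence 1 (position 1): no conditioning environment matches → elsewhere allophone [f].
Occurrence 2 (position 9): no conditioning environment matches → elsewhere allophone [f].
Occurrence 3 (position 13): word-finally → [v].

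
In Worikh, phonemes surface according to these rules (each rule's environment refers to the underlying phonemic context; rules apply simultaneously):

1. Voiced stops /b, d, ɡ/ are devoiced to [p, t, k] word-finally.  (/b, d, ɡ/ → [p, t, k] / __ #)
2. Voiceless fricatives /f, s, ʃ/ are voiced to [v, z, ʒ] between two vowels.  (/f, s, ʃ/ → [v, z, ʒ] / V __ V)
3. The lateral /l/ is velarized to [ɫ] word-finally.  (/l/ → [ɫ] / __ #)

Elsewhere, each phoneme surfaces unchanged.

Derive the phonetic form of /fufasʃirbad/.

[fuvasʃirbat]

/f/ (word-initial) fails the environment for rule 2, so it stays [f].
/u/ (between /f/ and /f/): no rule targets it → [u].
/f/ (between /u/ and /a/) occurs between two vowels → [v] by rule 2.
/a/ (between /f/ and /s/): no rule targets it → [a].
/s/ (between /a/ and /ʃ/) fails the environment for rule 2, so it stays [s].
/ʃ/ — between /s/ and /i/; rule 2 does not apply here → [ʃ].
/i/ (between /ʃ/ and /r/): no rule targets it → [i].
/r/ — not in any rule's target class → [r].
/b/ (between /r/ and /a/): rule 1 targets it, but not word-finally → unchanged [b].
/a/ stays [a].
/d/ (word-final): word-finally, so rule 1 applies → [t].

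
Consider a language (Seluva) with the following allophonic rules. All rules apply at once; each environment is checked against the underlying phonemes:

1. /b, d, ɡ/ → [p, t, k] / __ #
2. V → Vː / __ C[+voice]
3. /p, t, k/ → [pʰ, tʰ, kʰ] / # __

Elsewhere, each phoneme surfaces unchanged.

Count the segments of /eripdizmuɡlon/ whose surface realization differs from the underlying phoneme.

Segments that undergo a rule: /e/ → [eː] (rule 2); /i/ → [iː] (rule 2); /u/ → [uː] (rule 2); /o/ → [oː] (rule 2).
All other segments surface unchanged.

4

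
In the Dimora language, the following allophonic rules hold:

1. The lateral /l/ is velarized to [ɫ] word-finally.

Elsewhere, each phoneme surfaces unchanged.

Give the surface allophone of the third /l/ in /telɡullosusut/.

/l/ (between /l/ and /o/): rule 1 targets it, but not word-finally → unchanged [l].

[l]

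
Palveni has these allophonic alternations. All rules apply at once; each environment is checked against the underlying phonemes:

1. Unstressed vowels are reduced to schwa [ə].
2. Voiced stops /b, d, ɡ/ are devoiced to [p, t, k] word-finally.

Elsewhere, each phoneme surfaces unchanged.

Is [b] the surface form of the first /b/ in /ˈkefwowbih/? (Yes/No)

/b/ (between /w/ and /i/): rule 2 targets it, but not word-finally → unchanged [b].
The actual realization is [b], which matches [b].

Yes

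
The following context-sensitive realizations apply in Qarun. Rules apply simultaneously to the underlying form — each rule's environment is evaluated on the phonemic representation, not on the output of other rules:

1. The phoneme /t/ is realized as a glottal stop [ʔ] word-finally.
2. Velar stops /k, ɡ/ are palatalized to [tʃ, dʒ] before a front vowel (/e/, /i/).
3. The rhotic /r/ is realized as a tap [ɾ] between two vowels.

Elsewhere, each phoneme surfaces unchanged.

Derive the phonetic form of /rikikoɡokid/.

/r/ (word-initial) is in the target of rule 3 but the environment (between two vowels) is not met → [r].
/i/ stays [i].
/k/ meets the environment for rule 2 (before a front vowel) → [tʃ].
/i/ (between /k/ and /k/): no rule targets it → [i].
/k/ (between /i/ and /o/) is in the target of rule 2 but the environment (before a front vowel) is not met → [k].
/o/ (between /k/ and /ɡ/) is unaffected → [o].
/ɡ/ (between /o/ and /o/) is in the target of rule 2 but the environment (before a front vowel) is not met → [ɡ].
/o/ stays [o].
/k/ meets the environment for rule 2 (before a front vowel) → [tʃ].
/i/ (between /k/ and /d/) is unaffected → [i].
/d/ stays [d].

[ritʃikoɡotʃid]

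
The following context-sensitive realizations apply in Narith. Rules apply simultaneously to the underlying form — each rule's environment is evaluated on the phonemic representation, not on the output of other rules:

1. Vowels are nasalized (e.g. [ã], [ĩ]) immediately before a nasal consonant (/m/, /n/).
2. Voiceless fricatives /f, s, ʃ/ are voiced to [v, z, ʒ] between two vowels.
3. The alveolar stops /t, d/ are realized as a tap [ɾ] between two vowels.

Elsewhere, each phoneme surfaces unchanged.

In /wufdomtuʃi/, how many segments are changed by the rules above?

2

Segments that undergo a rule: /o/ → [õ] (rule 1); /ʃ/ → [ʒ] (rule 2).
All other segments surface unchanged.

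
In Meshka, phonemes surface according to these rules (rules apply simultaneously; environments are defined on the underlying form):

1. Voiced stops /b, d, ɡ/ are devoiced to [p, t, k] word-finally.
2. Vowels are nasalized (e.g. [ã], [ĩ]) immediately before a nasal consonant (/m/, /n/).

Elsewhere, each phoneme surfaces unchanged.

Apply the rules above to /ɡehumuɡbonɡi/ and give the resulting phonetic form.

/ɡ/ (word-initial) is in the target of rule 1 but the environment (word-finally) is not met → [ɡ].
/e/ (between /ɡ/ and /h/) fails the environment for rule 2, so it stays [e].
/h/ — not in any rule's target class → [h].
/u/ (between /h/ and /m/): before a nasal consonant, so rule 2 applies → [ũ].
/m/ stays [m].
/u/ (between /m/ and /ɡ/) is in the target of rule 2 but the environment (before a nasal consonant) is not met → [u].
/ɡ/ (between /u/ and /b/) is in the target of rule 1 but the environment (word-finally) is not met → [ɡ].
/b/ (between /ɡ/ and /o/): rule 1 targets it, but not word-finally → unchanged [b].
/o/ (between /b/ and /n/) occurs before a nasal consonant → [õ] by rule 2.
/n/ stays [n].
/ɡ/ (between /n/ and /i/): rule 1 targets it, but not word-finally → unchanged [ɡ].
/i/ (word-final) fails the environment for rule 2, so it stays [i].

[ɡehũmuɡbõnɡi]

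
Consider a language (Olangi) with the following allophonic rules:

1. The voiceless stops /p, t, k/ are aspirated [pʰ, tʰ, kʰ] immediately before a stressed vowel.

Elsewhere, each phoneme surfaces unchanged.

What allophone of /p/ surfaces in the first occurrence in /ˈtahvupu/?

/p/ (between /u/ and /u/) is in the target of rule 1 but the environment (immediately before a stressed vowel) is not met → [p].

[p]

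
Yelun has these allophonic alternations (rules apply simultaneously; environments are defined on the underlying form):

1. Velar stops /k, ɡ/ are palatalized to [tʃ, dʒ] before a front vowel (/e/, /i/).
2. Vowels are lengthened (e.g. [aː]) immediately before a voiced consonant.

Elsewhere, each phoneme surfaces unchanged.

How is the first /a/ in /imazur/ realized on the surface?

/a/ (between /m/ and /z/) occurs before a voiced consonant → [aː] by rule 2.

[aː]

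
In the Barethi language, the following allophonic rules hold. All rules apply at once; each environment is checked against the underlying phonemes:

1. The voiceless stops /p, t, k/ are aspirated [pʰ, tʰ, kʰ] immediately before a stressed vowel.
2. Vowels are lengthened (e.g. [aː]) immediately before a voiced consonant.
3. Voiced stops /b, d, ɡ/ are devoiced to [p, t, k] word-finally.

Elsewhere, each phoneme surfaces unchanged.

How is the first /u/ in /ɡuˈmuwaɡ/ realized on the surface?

[uː]

/u/ (between /ɡ/ and /m/): before a voiced consonant, so rule 2 applies → [uː].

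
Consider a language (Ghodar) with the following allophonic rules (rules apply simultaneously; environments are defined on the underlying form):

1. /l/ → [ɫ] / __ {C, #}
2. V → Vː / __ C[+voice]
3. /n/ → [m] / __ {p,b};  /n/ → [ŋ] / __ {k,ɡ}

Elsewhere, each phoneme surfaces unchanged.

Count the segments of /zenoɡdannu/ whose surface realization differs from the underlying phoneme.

Segments that undergo a rule: /e/ → [eː] (rule 2); /o/ → [oː] (rule 2); /a/ → [aː] (rule 2).
All other segments surface unchanged.

3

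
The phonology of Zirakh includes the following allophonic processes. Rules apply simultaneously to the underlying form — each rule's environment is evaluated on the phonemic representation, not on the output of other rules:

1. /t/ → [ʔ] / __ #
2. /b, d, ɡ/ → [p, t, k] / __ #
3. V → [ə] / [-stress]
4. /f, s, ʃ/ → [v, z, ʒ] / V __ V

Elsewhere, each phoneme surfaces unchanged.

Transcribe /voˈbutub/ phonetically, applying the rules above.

/v/ — not in any rule's target class → [v].
Rule 3 applies to /o/ (between /v/ and /b/: in an unstressed syllable) → [ə].
/b/ (between /o/ and /u/) is in the target of rule 2 but the environment (word-finally) is not met → [b].
/u/ — between /b/ and /t/; rule 3 does not apply here → [u].
/t/ (between /u/ and /u/): rule 1 targets it, but not word-finally → unchanged [t].
/u/ (between /t/ and /b/) occurs in an unstressed syllable → [ə] by rule 3.
Rule 2 applies to /b/ (word-final: word-finally) → [p].

[vəˈbutəp]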